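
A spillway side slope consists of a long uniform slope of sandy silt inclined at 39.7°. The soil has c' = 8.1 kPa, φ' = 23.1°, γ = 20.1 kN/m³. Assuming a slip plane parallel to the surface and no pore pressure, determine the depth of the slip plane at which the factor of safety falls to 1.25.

Setting FS = 1.25 in FS = [c' + γz cos²β tanφ'] / [γz sinβ cosβ] and solving for z:
z = c' / [γ cosβ (FS·sinβ − cosβ·tanφ')]
  = 8.1 / [20.1·cos39.7°·(1.25·sin39.7° − cos39.7°·tan23.1°)]
  = 8.1 / [20.1·0.7694·(1.25·0.6388 − 0.7694·0.4265)]
  = 8.1 / 7.2729 = 1.114 m

z = 1.11 m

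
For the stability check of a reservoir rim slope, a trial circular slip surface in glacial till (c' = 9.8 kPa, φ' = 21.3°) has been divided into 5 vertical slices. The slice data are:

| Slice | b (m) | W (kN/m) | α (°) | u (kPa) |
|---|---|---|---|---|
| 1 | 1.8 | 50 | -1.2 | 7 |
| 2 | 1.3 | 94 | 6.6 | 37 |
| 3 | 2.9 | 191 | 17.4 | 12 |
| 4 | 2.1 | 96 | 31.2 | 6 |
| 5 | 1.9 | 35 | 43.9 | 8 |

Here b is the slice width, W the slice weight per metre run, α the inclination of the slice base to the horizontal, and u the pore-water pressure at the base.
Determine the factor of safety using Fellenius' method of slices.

Ordinary method of slices: FS = Σ[c'·Δl_i + (W_i cosα_i − u_i·Δl_i)·tanφ'] / Σ W_i sinα_i, with Δl_i = b_i / cosα_i.
Slice 1: Δl = 1.8/cos(-1.2°) = 1.800 m; N'_1 = 50·cos(-1.2°) − 7·1.800 = 37.4; c'Δl = 17.64; W sinα = -1.0
Slice 2: Δl = 1.3/cos6.6° = 1.309 m; N'_2 = 94·cos6.6° − 37·1.309 = 45.0; c'Δl = 12.82; W sinα = 10.8
Slice 3: Δl = 2.9/cos17.4° = 3.039 m; N'_3 = 191·cos17.4° − 12·3.039 = 145.8; c'Δl = 29.78; W sinα = 57.1
Slice 4: Δl = 2.1/cos31.2° = 2.455 m; N'_4 = 96·cos31.2° − 6·2.455 = 67.4; c'Δl = 24.06; W sinα = 49.7
Slice 5: Δl = 1.9/cos43.9° = 2.637 m; N'_5 = 35·cos43.9° − 8·2.637 = 4.1; c'Δl = 25.84; W sinα = 24.3
Σc'Δl = 110.2 kN/m; ΣN' = 299.6 kN/m; ΣW sinα = 140.9 kN/m
Resisting = 110.2 + 299.6·tan21.3° = 110.2 + 116.8 = 227.0 kN/m
FS = 227.0 / 140.9 = 1.611

FS = 1.61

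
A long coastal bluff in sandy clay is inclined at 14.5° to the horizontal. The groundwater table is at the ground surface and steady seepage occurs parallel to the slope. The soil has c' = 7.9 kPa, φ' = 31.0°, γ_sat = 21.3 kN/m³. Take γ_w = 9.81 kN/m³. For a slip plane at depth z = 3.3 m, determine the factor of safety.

FS = 1.72

With seepage parallel to the slope and the water table at the surface, the effective normal stress on the slip plane uses the buoyant unit weight γ' = γ_sat − γ_w while the driving shear stress uses γ_sat:
FS = [c' + γ' z cos²β tanφ'] / [γ_sat z sinβ cosβ]
γ' = 21.3 − 9.81 = 11.49 kN/m³
Numerator = 7.9 + 11.49·3.3·cos²14.5°·tan31.0° = 7.9 + 11.49·3.3·0.9373·0.6009 = 29.255 kPa
Denominator = 21.3·3.3·sin14.5°·cos14.5° = 21.3·3.3·0.2504·0.9681 = 17.039 kPa
FS = 29.255 / 17.039 = 1.717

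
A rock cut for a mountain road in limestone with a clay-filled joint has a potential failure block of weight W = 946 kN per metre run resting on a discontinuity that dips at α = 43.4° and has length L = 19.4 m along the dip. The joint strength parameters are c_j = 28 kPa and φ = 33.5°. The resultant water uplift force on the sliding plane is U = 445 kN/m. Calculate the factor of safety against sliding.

FS = 1.08

Resolving the block weight along and normal to the plane and applying the Mohr–Coulomb strength on the joint:
N' = W cosα − U = 946·cos43.4° − 445 = 242.3 kN/m
Driving force T = W sinα = 946·sin43.4° = 650.0 kN/m
Resisting force R = c_j·L + N'·tanφ = 28·19.4 + 242.3·tan33.5° = 543.2 + 160.4 = 703.6 kN/m
FS = R / T = 703.6 / 650.0 = 1.082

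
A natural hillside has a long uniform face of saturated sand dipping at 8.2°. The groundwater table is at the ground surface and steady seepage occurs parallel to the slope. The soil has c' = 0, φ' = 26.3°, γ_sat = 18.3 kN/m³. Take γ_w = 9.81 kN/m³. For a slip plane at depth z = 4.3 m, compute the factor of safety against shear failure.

With seepage parallel to the slope and the water table at the surface, the effective normal stress on the slip plane uses the buoyant unit weight γ' = γ_sat − γ_w while the driving shear stress uses γ_sat:
FS = [c' + γ' z cos²β tanφ'] / [γ_sat z sinβ cosβ]
(For c' = 0 this reduces to FS = (γ'/γ_sat)·tanφ'/tanβ.)
γ' = 18.3 − 9.81 = 8.49 kN/m³
Numerator = 0.0 + 8.49·4.3·cos²8.2°·tan26.3° = 0.0 + 8.49·4.3·0.9797·0.4942 = 17.676 kPa
Denominator = 18.3·4.3·sin8.2°·cos8.2° = 18.3·4.3·0.1426·0.9898 = 11.109 kPa
FS = 17.676 / 11.109 = 1.591

FS = 1.59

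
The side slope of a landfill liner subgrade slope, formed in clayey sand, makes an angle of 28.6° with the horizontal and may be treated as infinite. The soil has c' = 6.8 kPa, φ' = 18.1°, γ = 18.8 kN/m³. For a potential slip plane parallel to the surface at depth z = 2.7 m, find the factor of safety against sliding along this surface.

FS = 0.92

For an infinite slope with a slip plane parallel to the surface (no pore pressure): FS = [c' + γz cos²β tanφ'] / [γz sinβ cosβ].
γz = 18.8·2.7 = 50.76 kN/m²
Numerator = 6.8 + 50.76·cos²28.6°·tan18.1° = 6.8 + 50.76·0.7709·0.3269 = 19.589 kPa
Denominator = 50.76·sin28.6°·cos28.6° = 50.76·0.4787·0.8780 = 21.334 kPa
FS = 19.589 / 21.334 = 0.918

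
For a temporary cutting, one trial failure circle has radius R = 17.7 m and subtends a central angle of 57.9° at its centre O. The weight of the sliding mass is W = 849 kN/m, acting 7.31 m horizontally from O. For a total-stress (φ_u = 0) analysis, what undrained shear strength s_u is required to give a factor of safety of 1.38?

FS = s_u·L_a·R / (W·d), so s_u = FS·W·d / (L_a·R).
Arc length L_a = R·θ = 17.7·(57.9°·π/180) = 17.7·1.0105 = 17.89 m
s_u = 1.38·849·7.31 / (17.89·17.7) = 8564.5 / 316.59 = 27.05 kPa

s_u = 27.1 kPa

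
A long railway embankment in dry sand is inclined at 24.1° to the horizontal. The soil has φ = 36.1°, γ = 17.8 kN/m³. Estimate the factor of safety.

For a dry cohesionless infinite slope the factor of safety is FS = tanφ / tanβ.
FS = tan36.1° / tan24.1° = 0.7292 / 0.4473 = 1.630

FS = 1.63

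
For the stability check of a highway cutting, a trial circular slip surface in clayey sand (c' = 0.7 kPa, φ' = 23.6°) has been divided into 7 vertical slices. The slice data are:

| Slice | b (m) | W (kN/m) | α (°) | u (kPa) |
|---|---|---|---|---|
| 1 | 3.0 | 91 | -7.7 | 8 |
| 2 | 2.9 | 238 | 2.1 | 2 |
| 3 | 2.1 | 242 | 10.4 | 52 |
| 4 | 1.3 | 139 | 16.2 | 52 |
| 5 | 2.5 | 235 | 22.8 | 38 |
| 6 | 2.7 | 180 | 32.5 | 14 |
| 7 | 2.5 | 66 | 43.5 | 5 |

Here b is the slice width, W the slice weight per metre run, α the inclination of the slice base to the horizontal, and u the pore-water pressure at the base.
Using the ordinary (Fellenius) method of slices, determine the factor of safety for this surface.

Ordinary method of slices: FS = Σ[c'·Δl_i + (W_i cosα_i − u_i·Δl_i)·tanφ'] / Σ W_i sinα_i, with Δl_i = b_i / cosα_i.
Slice 1: Δl = 3.0/cos(-7.7°) = 3.027 m; N'_1 = 91·cos(-7.7°) − 8·3.027 = 66.0; c'Δl = 2.12; W sinα = -12.2
Slice 2: Δl = 2.9/cos2.1° = 2.902 m; N'_2 = 238·cos2.1° − 2·2.902 = 232.0; c'Δl = 2.03; W sinα = 8.7
Slice 3: Δl = 2.1/cos10.4° = 2.135 m; N'_3 = 242·cos10.4° − 52·2.135 = 127.0; c'Δl = 1.49; W sinα = 43.7
Slice 4: Δl = 1.3/cos16.2° = 1.354 m; N'_4 = 139·cos16.2° − 52·1.354 = 63.1; c'Δl = 0.95; W sinα = 38.8
Slice 5: Δl = 2.5/cos22.8° = 2.712 m; N'_5 = 235·cos22.8° − 38·2.712 = 113.6; c'Δl = 1.90; W sinα = 91.1
Slice 6: Δl = 2.7/cos32.5° = 3.201 m; N'_6 = 180·cos32.5° − 14·3.201 = 107.0; c'Δl = 2.24; W sinα = 96.7
Slice 7: Δl = 2.5/cos43.5° = 3.446 m; N'_7 = 66·cos43.5° − 5·3.446 = 30.6; c'Δl = 2.41; W sinα = 45.4
Σc'Δl = 13.1 kN/m; ΣN' = 739.3 kN/m; ΣW sinα = 312.2 kN/m
Resisting = 13.1 + 739.3·tan23.6° = 13.1 + 323.0 = 336.1 kN/m
FS = 336.1 / 312.2 = 1.077

FS = 1.08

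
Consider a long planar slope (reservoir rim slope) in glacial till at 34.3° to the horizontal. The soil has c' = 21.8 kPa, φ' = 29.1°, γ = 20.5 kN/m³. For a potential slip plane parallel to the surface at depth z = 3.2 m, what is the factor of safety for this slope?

For an infinite slope with a slip plane parallel to the surface (no pore pressure): FS = [c' + γz cos²β tanφ'] / [γz sinβ cosβ].
γz = 20.5·3.2 = 65.60 kN/m²
Numerator = 21.8 + 65.60·cos²34.3°·tan29.1° = 21.8 + 65.60·0.6824·0.5566 = 46.718 kPa
Denominator = 65.60·sin34.3°·cos34.3° = 65.60·0.5635·0.8261 = 30.539 kPa
FS = 46.718 / 30.539 = 1.530

FS = 1.53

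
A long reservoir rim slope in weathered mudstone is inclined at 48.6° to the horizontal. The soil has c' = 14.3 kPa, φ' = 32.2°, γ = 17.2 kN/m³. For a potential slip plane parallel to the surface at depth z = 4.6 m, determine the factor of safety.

FS = 0.92

For an infinite slope with a slip plane parallel to the surface (no pore pressure): FS = [c' + γz cos²β tanφ'] / [γz sinβ cosβ].
γz = 17.2·4.6 = 79.12 kN/m²
Numerator = 14.3 + 79.12·cos²48.6°·tan32.2° = 14.3 + 79.12·0.4373·0.6297 = 36.090 kPa
Denominator = 79.12·sin48.6°·cos48.6° = 79.12·0.7501·0.6613 = 39.248 kPa
FS = 36.090 / 39.248 = 0.920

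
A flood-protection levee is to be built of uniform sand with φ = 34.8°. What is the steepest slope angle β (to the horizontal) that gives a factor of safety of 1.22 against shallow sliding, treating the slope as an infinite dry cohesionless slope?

For an infinite dry cohesionless slope FS = tanφ/tanβ, so tanβ = tanφ / FS.
tanβ = tan34.8° / 1.22 = 0.6950 / 1.22 = 0.5697
β = arctan(0.5697) = 29.67°

β = 29.7°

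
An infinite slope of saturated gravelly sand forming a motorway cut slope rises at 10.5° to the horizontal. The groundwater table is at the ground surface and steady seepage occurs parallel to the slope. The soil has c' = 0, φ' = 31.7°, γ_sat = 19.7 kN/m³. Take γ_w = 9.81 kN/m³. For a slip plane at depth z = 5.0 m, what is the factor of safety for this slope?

FS = 1.67

With seepage parallel to the slope and the water table at the surface, the effective normal stress on the slip plane uses the buoyant unit weight γ' = γ_sat − γ_w while the driving shear stress uses γ_sat:
FS = [c' + γ' z cos²β tanφ'] / [γ_sat z sinβ cosβ]
(For c' = 0 this reduces to FS = (γ'/γ_sat)·tanφ'/tanβ.)
γ' = 19.7 − 9.81 = 9.89 kN/m³
Numerator = 0.0 + 9.89·5.0·cos²10.5°·tan31.7° = 0.0 + 9.89·5.0·0.9668·0.6176 = 29.527 kPa
Denominator = 19.7·5.0·sin10.5°·cos10.5° = 19.7·5.0·0.1822·0.9833 = 17.650 kPa
FS = 29.527 / 17.650 = 1.673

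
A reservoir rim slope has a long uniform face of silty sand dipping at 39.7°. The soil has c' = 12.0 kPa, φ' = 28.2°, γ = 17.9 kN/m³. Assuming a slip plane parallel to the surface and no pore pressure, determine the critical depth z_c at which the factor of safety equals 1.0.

Setting FS = 1.00 in FS = [c' + γz cos²β tanφ'] / [γz sinβ cosβ] and solving for z:
z = c' / [γ cosβ (FS·sinβ − cosβ·tanφ')]
  = 12.0 / [17.9·cos39.7°·(1.00·sin39.7° − cos39.7°·tan28.2°)]
  = 12.0 / [17.9·0.7694·(1.00·0.6388 − 0.7694·0.5362)]
  = 12.0 / 3.1156 = 3.852 m

z_c = 3.85 m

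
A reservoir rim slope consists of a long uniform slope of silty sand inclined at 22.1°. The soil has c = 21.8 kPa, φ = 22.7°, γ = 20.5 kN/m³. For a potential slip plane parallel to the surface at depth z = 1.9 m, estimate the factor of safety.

For an infinite slope with a slip plane parallel to the surface (no pore pressure): FS = [c + γz cos²β tanφ] / [γz sinβ cosβ].
γz = 20.5·1.9 = 38.95 kN/m²
Numerator = 21.8 + 38.95·cos²22.1°·tan22.7° = 21.8 + 38.95·0.8585·0.4183 = 35.787 kPa
Denominator = 38.95·sin22.1°·cos22.1° = 38.95·0.3762·0.9265 = 13.577 kPa
FS = 35.787 / 13.577 = 2.636

FS = 2.64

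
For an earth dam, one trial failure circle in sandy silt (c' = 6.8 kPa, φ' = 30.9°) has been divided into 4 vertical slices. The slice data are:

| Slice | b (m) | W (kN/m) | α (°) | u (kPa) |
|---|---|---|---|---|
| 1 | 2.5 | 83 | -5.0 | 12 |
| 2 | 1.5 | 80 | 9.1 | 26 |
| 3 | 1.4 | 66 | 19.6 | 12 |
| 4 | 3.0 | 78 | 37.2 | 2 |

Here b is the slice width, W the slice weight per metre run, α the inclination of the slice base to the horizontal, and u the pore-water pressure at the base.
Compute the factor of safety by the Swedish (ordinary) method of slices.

Ordinary method of slices: FS = Σ[c'·Δl_i + (W_i cosα_i − u_i·Δl_i)·tanφ'] / Σ W_i sinα_i, with Δl_i = b_i / cosα_i.
Slice 1: Δl = 2.5/cos(-5.0°) = 2.510 m; N'_1 = 83·cos(-5.0°) − 12·2.510 = 52.6; c'Δl = 17.06; W sinα = -7.2
Slice 2: Δl = 1.5/cos9.1° = 1.519 m; N'_2 = 80·cos9.1° − 26·1.519 = 39.5; c'Δl = 10.33; W sinα = 12.7
Slice 3: Δl = 1.4/cos19.6° = 1.486 m; N'_3 = 66·cos19.6° − 12·1.486 = 44.3; c'Δl = 10.11; W sinα = 22.1
Slice 4: Δl = 3.0/cos37.2° = 3.766 m; N'_4 = 78·cos37.2° − 2·3.766 = 54.6; c'Δl = 25.61; W sinα = 47.2
Σc'Δl = 63.1 kN/m; ΣN' = 191.0 kN/m; ΣW sinα = 74.7 kN/m
Resisting = 63.1 + 191.0·tan30.9° = 63.1 + 114.3 = 177.4 kN/m
FS = 177.4 / 74.7 = 2.375

FS = 2.37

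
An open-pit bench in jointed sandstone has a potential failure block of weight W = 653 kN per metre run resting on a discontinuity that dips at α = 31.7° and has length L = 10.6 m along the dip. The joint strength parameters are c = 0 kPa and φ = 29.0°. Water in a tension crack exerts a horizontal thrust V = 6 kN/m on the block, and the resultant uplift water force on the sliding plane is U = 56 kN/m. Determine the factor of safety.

FS = 0.79

Resolving the block weight along and normal to the plane and applying the Mohr–Coulomb strength on the joint:
N' = W cosα − U − V sinα = 653·cos31.7° − 56 − 6·sin31.7° = 496.4 kN/m
Driving force T = W sinα + V cosα = 653·sin31.7° + 6·cos31.7° = 348.2 kN/m
Resisting force R = c·L + N'·tanφ = 0·10.6 + 496.4·tan29.0° = 0.0 + 275.2 = 275.2 kN/m
FS = R / T = 275.2 / 348.2 = 0.790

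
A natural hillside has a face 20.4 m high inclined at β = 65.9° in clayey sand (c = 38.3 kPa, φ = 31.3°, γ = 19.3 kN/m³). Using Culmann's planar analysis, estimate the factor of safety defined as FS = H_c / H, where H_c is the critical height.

H_c = (4c/γ) · sinβ cosφ / [1 − cos(β − φ)]
    = (4·38.3/19.3) · sin65.9°·cos31.3° / [1 − cos34.6°]
    = 7.938 · 0.7800 / 0.1769 = 35.01 m
FS = H_c / H = 35.01 / 20.4 = 1.716

FS = 1.72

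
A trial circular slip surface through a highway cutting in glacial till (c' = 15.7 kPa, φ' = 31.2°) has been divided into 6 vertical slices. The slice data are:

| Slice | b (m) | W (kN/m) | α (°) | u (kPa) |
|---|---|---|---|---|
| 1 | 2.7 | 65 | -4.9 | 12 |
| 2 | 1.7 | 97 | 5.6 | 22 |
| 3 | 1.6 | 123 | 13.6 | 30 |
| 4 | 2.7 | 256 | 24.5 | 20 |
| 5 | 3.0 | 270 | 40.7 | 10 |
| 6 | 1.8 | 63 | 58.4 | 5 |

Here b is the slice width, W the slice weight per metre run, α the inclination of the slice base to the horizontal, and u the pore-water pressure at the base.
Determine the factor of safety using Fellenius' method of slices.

FS = 1.55

Ordinary method of slices: FS = Σ[c'·Δl_i + (W_i cosα_i − u_i·Δl_i)·tanφ'] / Σ W_i sinα_i, with Δl_i = b_i / cosα_i.
Slice 1: Δl = 2.7/cos(-4.9°) = 2.710 m; N'_1 = 65·cos(-4.9°) − 12·2.710 = 32.2; c'Δl = 42.55; W sinα = -5.6
Slice 2: Δl = 1.7/cos5.6° = 1.708 m; N'_2 = 97·cos5.6° − 22·1.708 = 59.0; c'Δl = 26.82; W sinα = 9.5
Slice 3: Δl = 1.6/cos13.6° = 1.646 m; N'_3 = 123·cos13.6° − 30·1.646 = 70.2; c'Δl = 25.84; W sinα = 28.9
Slice 4: Δl = 2.7/cos24.5° = 2.967 m; N'_4 = 256·cos24.5° − 20·2.967 = 173.6; c'Δl = 46.58; W sinα = 106.2
Slice 5: Δl = 3.0/cos40.7° = 3.957 m; N'_5 = 270·cos40.7° − 10·3.957 = 165.1; c'Δl = 62.13; W sinα = 176.1
Slice 6: Δl = 1.8/cos58.4° = 3.435 m; N'_6 = 63·cos58.4° − 5·3.435 = 15.8; c'Δl = 53.93; W sinα = 53.7
Σc'Δl = 257.9 kN/m; ΣN' = 515.9 kN/m; ΣW sinα = 368.7 kN/m
Resisting = 257.9 + 515.9·tan31.2° = 257.9 + 312.5 = 570.3 kN/m
FS = 570.3 / 368.7 = 1.547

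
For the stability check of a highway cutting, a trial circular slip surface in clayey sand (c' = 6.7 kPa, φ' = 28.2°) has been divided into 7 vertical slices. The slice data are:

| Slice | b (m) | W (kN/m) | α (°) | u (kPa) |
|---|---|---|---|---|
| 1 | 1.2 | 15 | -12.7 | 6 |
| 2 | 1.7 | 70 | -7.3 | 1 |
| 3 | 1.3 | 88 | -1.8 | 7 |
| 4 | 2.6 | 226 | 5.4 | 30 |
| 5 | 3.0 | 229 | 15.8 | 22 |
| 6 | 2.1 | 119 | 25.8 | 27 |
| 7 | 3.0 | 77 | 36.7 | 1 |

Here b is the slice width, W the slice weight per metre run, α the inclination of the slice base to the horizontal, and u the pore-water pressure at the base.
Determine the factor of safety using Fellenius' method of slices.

Ordinary method of slices: FS = Σ[c'·Δl_i + (W_i cosα_i − u_i·Δl_i)·tanφ'] / Σ W_i sinα_i, with Δl_i = b_i / cosα_i.
Slice 1: Δl = 1.2/cos(-12.7°) = 1.230 m; N'_1 = 15·cos(-12.7°) − 6·1.230 = 7.3; c'Δl = 8.24; W sinα = -3.3
Slice 2: Δl = 1.7/cos(-7.3°) = 1.714 m; N'_2 = 70·cos(-7.3°) − 1·1.714 = 67.7; c'Δl = 11.48; W sinα = -8.9
Slice 3: Δl = 1.3/cos(-1.8°) = 1.301 m; N'_3 = 88·cos(-1.8°) − 7·1.301 = 78.9; c'Δl = 8.71; W sinα = -2.8
Slice 4: Δl = 2.6/cos5.4° = 2.612 m; N'_4 = 226·cos5.4° − 30·2.612 = 146.6; c'Δl = 17.50; W sinα = 21.3
Slice 5: Δl = 3.0/cos15.8° = 3.118 m; N'_5 = 229·cos15.8° − 22·3.118 = 151.8; c'Δl = 20.89; W sinα = 62.4
Slice 6: Δl = 2.1/cos25.8° = 2.333 m; N'_6 = 119·cos25.8° − 27·2.333 = 44.2; c'Δl = 15.63; W sinα = 51.8
Slice 7: Δl = 3.0/cos36.7° = 3.742 m; N'_7 = 77·cos36.7° − 1·3.742 = 58.0; c'Δl = 25.07; W sinα = 46.0
Σc'Δl = 107.5 kN/m; ΣN' = 554.4 kN/m; ΣW sinα = 166.5 kN/m
Resisting = 107.5 + 554.4·tan28.2° = 107.5 + 297.3 = 404.8 kN/m
FS = 404.8 / 166.5 = 2.431

FS = 2.43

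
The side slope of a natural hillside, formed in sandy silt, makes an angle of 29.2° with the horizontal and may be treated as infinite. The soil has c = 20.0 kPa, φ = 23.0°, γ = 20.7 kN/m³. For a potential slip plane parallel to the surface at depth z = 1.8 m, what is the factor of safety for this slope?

FS = 2.02

For an infinite slope with a slip plane parallel to the surface (no pore pressure): FS = [c + γz cos²β tanφ] / [γz sinβ cosβ].
γz = 20.7·1.8 = 37.26 kN/m²
Numerator = 20.0 + 37.26·cos²29.2°·tan23.0° = 20.0 + 37.26·0.7620·0.4245 = 32.052 kPa
Denominator = 37.26·sin29.2°·cos29.2° = 37.26·0.4879·0.8729 = 15.868 kPa
FS = 32.052 / 15.868 = 2.020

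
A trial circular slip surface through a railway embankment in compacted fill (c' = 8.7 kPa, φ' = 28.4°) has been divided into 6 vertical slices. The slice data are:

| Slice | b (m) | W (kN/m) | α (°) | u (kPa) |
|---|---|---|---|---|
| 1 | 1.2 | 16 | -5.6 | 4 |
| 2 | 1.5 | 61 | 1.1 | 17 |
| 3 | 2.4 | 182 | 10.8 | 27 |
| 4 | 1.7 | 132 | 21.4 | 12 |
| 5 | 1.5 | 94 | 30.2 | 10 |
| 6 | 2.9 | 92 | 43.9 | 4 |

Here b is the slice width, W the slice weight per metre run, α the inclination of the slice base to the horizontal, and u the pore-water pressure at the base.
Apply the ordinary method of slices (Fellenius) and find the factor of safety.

Ordinary method of slices: FS = Σ[c'·Δl_i + (W_i cosα_i − u_i·Δl_i)·tanφ'] / Σ W_i sinα_i, with Δl_i = b_i / cosα_i.
Slice 1: Δl = 1.2/cos(-5.6°) = 1.206 m; N'_1 = 16·cos(-5.6°) − 4·1.206 = 11.1; c'Δl = 10.49; W sinα = -1.6
Slice 2: Δl = 1.5/cos1.1° = 1.500 m; N'_2 = 61·cos1.1° − 17·1.500 = 35.5; c'Δl = 13.05; W sinα = 1.2
Slice 3: Δl = 2.4/cos10.8° = 2.443 m; N'_3 = 182·cos10.8° − 27·2.443 = 112.8; c'Δl = 21.26; W sinα = 34.1
Slice 4: Δl = 1.7/cos21.4° = 1.826 m; N'_4 = 132·cos21.4° − 12·1.826 = 101.0; c'Δl = 15.89; W sinα = 48.2
Slice 5: Δl = 1.5/cos30.2° = 1.736 m; N'_5 = 94·cos30.2° − 10·1.736 = 63.9; c'Δl = 15.10; W sinα = 47.3
Slice 6: Δl = 2.9/cos43.9° = 4.025 m; N'_6 = 92·cos43.9° − 4·4.025 = 50.2; c'Δl = 35.01; W sinα = 63.8
Σc'Δl = 110.8 kN/m; ΣN' = 374.5 kN/m; ΣW sinα = 193.0 kN/m
Resisting = 110.8 + 374.5·tan28.4° = 110.8 + 202.5 = 313.3 kN/m
FS = 313.3 / 193.0 = 1.624

FS = 1.62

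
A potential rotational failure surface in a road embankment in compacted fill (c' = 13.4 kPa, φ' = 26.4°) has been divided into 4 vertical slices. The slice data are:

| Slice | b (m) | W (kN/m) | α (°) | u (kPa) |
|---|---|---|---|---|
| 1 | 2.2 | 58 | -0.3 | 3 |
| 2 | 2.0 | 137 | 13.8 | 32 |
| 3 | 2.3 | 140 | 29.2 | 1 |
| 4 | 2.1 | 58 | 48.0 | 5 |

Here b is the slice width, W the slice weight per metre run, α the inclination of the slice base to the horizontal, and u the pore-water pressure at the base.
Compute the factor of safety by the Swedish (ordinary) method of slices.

Ordinary method of slices: FS = Σ[c'·Δl_i + (W_i cosα_i − u_i·Δl_i)·tanφ'] / Σ W_i sinα_i, with Δl_i = b_i / cosα_i.
Slice 1: Δl = 2.2/cos(-0.3°) = 2.200 m; N'_1 = 58·cos(-0.3°) − 3·2.200 = 51.4; c'Δl = 29.48; W sinα = -0.3
Slice 2: Δl = 2.0/cos13.8° = 2.059 m; N'_2 = 137·cos13.8° − 32·2.059 = 67.1; c'Δl = 27.60; W sinα = 32.7
Slice 3: Δl = 2.3/cos29.2° = 2.635 m; N'_3 = 140·cos29.2° − 1·2.635 = 119.6; c'Δl = 35.31; W sinα = 68.3
Slice 4: Δl = 2.1/cos48.0° = 3.138 m; N'_4 = 58·cos48.0° − 5·3.138 = 23.1; c'Δl = 42.05; W sinα = 43.1
Σc'Δl = 134.4 kN/m; ΣN' = 261.2 kN/m; ΣW sinα = 143.8 kN/m
Resisting = 134.4 + 261.2·tan26.4° = 134.4 + 129.7 = 264.1 kN/m
FS = 264.1 / 143.8 = 1.837

FS = 1.84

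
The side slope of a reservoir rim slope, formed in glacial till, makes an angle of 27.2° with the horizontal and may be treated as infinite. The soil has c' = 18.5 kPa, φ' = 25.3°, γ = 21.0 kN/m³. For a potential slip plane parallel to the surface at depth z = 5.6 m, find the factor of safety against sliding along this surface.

For an infinite slope with a slip plane parallel to the surface (no pore pressure): FS = [c' + γz cos²β tanφ'] / [γz sinβ cosβ].
γz = 21.0·5.6 = 117.60 kN/m²
Numerator = 18.5 + 117.60·cos²27.2°·tan25.3° = 18.5 + 117.60·0.7911·0.4727 = 62.475 kPa
Denominator = 117.60·sin27.2°·cos27.2° = 117.60·0.4571·0.8894 = 47.810 kPa
FS = 62.475 / 47.810 = 1.307

FS = 1.31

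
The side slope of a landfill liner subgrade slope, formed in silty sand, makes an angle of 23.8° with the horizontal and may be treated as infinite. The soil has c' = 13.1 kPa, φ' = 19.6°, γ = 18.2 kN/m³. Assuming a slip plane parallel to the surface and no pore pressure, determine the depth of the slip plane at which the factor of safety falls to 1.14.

z = 5.86 m

Setting FS = 1.14 in FS = [c' + γz cos²β tanφ'] / [γz sinβ cosβ] and solving for z:
z = c' / [γ cosβ (FS·sinβ − cosβ·tanφ')]
  = 13.1 / [18.2·cos23.8°·(1.14·sin23.8° − cos23.8°·tan19.6°)]
  = 13.1 / [18.2·0.9150·(1.14·0.4035 − 0.9150·0.3561)]
  = 13.1 / 2.2354 = 5.860 m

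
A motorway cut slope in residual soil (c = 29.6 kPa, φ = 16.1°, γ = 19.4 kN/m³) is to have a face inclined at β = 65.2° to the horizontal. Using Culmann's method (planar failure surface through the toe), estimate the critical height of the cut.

Culmann's analysis gives the critical failure plane at α_cr = (β + φ)/2 = (65.2 + 16.1)/2 = 40.7°, and the critical height
H_c = (4c/γ) · sinβ cosφ / [1 − cos(β − φ)]
    = (4·29.6/19.4) · sin65.2°·cos16.1° / [1 − cos(49.1°)]
    = 6.103 · 0.9078·0.9608 / [1 − 0.6547]
    = 6.103 · 0.8722 / 0.3453
    = 15.42 m

H_c = 15.42 m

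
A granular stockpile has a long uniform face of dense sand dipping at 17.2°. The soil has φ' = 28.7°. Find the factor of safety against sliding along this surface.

For a dry cohesionless infinite slope the factor of safety is FS = tanφ' / tanβ.
FS = tan28.7° / tan17.2° = 0.5475 / 0.3096 = 1.769

FS = 1.77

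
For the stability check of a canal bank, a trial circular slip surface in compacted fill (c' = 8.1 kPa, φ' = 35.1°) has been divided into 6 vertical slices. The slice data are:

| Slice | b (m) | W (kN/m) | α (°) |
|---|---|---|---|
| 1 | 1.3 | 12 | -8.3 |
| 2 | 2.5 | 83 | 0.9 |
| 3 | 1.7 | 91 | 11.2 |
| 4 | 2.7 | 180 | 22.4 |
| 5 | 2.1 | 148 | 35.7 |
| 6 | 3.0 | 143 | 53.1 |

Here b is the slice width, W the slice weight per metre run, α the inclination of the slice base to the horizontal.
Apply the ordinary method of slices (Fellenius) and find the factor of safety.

FS = 1.82

Ordinary method of slices: FS = Σ[c'·Δl_i + (W_i cosα_i)·tanφ'] / Σ W_i sinα_i, with Δl_i = b_i / cosα_i.
Slice 1: Δl = 1.3/cos(-8.3°) = 1.314 m; N'_1 = 12·cos(-8.3°) = 11.9; c'Δl = 10.64; W sinα = -1.7
Slice 2: Δl = 2.5/cos0.9° = 2.500 m; N'_2 = 83·cos0.9° = 83.0; c'Δl = 20.25; W sinα = 1.3
Slice 3: Δl = 1.7/cos11.2° = 1.733 m; N'_3 = 91·cos11.2° = 89.3; c'Δl = 14.04; W sinα = 17.7
Slice 4: Δl = 2.7/cos22.4° = 2.920 m; N'_4 = 180·cos22.4° = 166.4; c'Δl = 23.65; W sinα = 68.6
Slice 5: Δl = 2.1/cos35.7° = 2.586 m; N'_5 = 148·cos35.7° = 120.2; c'Δl = 20.95; W sinα = 86.4
Slice 6: Δl = 3.0/cos53.1° = 4.997 m; N'_6 = 143·cos53.1° = 85.9; c'Δl = 40.47; W sinα = 114.4
Σc'Δl = 130.0 kN/m; ΣN' = 556.6 kN/m; ΣW sinα = 286.6 kN/m
Resisting = 130.0 + 556.6·tan35.1° = 130.0 + 391.2 = 521.2 kN/m
FS = 521.2 / 286.6 = 1.819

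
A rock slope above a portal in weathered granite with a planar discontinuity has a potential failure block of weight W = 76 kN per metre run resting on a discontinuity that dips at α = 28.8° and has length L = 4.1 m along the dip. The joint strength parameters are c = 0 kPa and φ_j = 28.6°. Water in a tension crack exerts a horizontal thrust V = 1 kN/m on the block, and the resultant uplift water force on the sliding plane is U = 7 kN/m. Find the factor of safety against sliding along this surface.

FS = 0.86

Resolving the block weight along and normal to the plane and applying the Mohr–Coulomb strength on the joint:
N' = W cosα − U − V sinα = 76·cos28.8° − 7 − 1·sin28.8° = 59.1 kN/m
Driving force T = W sinα + V cosα = 76·sin28.8° + 1·cos28.8° = 37.5 kN/m
Resisting force R = c·L + N'·tanφ_j = 0·4.1 + 59.1·tan28.6° = 0.0 + 32.2 = 32.2 kN/m
FS = R / T = 32.2 / 37.5 = 0.860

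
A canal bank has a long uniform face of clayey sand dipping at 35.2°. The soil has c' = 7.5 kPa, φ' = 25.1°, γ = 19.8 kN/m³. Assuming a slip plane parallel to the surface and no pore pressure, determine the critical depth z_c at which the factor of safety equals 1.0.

Setting FS = 1.00 in FS = [c' + γz cos²β tanφ'] / [γz sinβ cosβ] and solving for z:
z = c' / [γ cosβ (FS·sinβ − cosβ·tanφ')]
  = 7.5 / [19.8·cos35.2°·(1.00·sin35.2° − cos35.2°·tan25.1°)]
  = 7.5 / [19.8·0.8171·(1.00·0.5764 − 0.8171·0.4684)]
  = 7.5 / 3.1332 = 2.394 m

z_c = 2.39 m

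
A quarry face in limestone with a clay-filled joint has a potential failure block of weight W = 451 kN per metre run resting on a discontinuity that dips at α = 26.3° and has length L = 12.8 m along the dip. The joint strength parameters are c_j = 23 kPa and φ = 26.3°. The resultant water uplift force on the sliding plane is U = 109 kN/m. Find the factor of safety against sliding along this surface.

Resolving the block weight along and normal to the plane and applying the Mohr–Coulomb strength on the joint:
N' = W cosα − U = 451·cos26.3° − 109 = 295.3 kN/m
Driving force T = W sinα = 451·sin26.3° = 199.8 kN/m
Resisting force R = c_j·L + N'·tanφ = 23·12.8 + 295.3·tan26.3° = 294.4 + 146.0 = 440.4 kN/m
FS = R / T = 440.4 / 199.8 = 2.204

FS = 2.20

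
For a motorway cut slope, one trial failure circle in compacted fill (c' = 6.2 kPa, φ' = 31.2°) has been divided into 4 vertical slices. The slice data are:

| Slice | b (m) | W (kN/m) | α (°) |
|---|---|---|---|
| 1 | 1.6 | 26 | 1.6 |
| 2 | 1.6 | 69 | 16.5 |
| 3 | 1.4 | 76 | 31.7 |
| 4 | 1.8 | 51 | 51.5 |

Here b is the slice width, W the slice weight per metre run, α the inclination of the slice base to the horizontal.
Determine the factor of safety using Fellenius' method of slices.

Ordinary method of slices: FS = Σ[c'·Δl_i + (W_i cosα_i)·tanφ'] / Σ W_i sinα_i, with Δl_i = b_i / cosα_i.
Slice 1: Δl = 1.6/cos1.6° = 1.601 m; N'_1 = 26·cos1.6° = 26.0; c'Δl = 9.92; W sinα = 0.7
Slice 2: Δl = 1.6/cos16.5° = 1.669 m; N'_2 = 69·cos16.5° = 66.2; c'Δl = 10.35; W sinα = 19.6
Slice 3: Δl = 1.4/cos31.7° = 1.645 m; N'_3 = 76·cos31.7° = 64.7; c'Δl = 10.20; W sinα = 39.9
Slice 4: Δl = 1.8/cos51.5° = 2.891 m; N'_4 = 51·cos51.5° = 31.7; c'Δl = 17.93; W sinα = 39.9
Σc'Δl = 48.4 kN/m; ΣN' = 188.6 kN/m; ΣW sinα = 100.2 kN/m
Resisting = 48.4 + 188.6·tan31.2° = 48.4 + 114.2 = 162.6 kN/m
FS = 162.6 / 100.2 = 1.623

FS = 1.62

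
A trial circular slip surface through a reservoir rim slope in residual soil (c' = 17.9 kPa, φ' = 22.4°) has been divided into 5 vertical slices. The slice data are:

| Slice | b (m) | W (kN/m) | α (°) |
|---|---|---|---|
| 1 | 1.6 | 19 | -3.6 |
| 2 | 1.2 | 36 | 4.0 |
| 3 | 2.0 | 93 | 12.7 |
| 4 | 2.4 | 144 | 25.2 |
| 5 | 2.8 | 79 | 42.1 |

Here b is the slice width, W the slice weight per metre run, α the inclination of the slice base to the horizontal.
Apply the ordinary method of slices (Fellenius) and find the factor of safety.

Ordinary method of slices: FS = Σ[c'·Δl_i + (W_i cosα_i)·tanφ'] / Σ W_i sinα_i, with Δl_i = b_i / cosα_i.
Slice 1: Δl = 1.6/cos(-3.6°) = 1.603 m; N'_1 = 19·cos(-3.6°) = 19.0; c'Δl = 28.70; W sinα = -1.2
Slice 2: Δl = 1.2/cos4.0° = 1.203 m; N'_2 = 36·cos4.0° = 35.9; c'Δl = 21.53; W sinα = 2.5
Slice 3: Δl = 2.0/cos12.7° = 2.050 m; N'_3 = 93·cos12.7° = 90.7; c'Δl = 36.70; W sinα = 20.4
Slice 4: Δl = 2.4/cos25.2° = 2.652 m; N'_4 = 144·cos25.2° = 130.3; c'Δl = 47.48; W sinα = 61.3
Slice 5: Δl = 2.8/cos42.1° = 3.774 m; N'_5 = 79·cos42.1° = 58.6; c'Δl = 67.55; W sinα = 53.0
Σc'Δl = 202.0 kN/m; ΣN' = 334.5 kN/m; ΣW sinα = 136.0 kN/m
Resisting = 202.0 + 334.5·tan22.4° = 202.0 + 137.9 = 339.8 kN/m
FS = 339.8 / 136.0 = 2.498

FS = 2.50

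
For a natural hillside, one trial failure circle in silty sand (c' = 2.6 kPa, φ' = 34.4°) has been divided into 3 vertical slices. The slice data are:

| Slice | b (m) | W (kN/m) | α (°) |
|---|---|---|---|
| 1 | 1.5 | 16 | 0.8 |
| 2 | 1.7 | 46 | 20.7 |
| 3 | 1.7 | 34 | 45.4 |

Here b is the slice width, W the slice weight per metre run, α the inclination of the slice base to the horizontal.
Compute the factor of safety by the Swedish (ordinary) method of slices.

FS = 1.76

Ordinary method of slices: FS = Σ[c'·Δl_i + (W_i cosα_i)·tanφ'] / Σ W_i sinα_i, with Δl_i = b_i / cosα_i.
Slice 1: Δl = 1.5/cos0.8° = 1.500 m; N'_1 = 16·cos0.8° = 16.0; c'Δl = 3.90; W sinα = 0.2
Slice 2: Δl = 1.7/cos20.7° = 1.817 m; N'_2 = 46·cos20.7° = 43.0; c'Δl = 4.73; W sinα = 16.3
Slice 3: Δl = 1.7/cos45.4° = 2.421 m; N'_3 = 34·cos45.4° = 23.9; c'Δl = 6.29; W sinα = 24.2
Σc'Δl = 14.9 kN/m; ΣN' = 82.9 kN/m; ΣW sinα = 40.7 kN/m
Resisting = 14.9 + 82.9·tan34.4° = 14.9 + 56.8 = 71.7 kN/m
FS = 71.7 / 40.7 = 1.762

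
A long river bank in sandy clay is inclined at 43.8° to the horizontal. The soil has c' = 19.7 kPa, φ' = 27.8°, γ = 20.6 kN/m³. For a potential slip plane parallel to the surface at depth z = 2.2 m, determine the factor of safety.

FS = 1.42

For an infinite slope with a slip plane parallel to the surface (no pore pressure): FS = [c' + γz cos²β tanφ'] / [γz sinβ cosβ].
γz = 20.6·2.2 = 45.32 kN/m²
Numerator = 19.7 + 45.32·cos²43.8°·tan27.8° = 19.7 + 45.32·0.5209·0.5272 = 32.148 kPa
Denominator = 45.32·sin43.8°·cos43.8° = 45.32·0.6921·0.7218 = 22.640 kPa
FS = 32.148 / 22.640 = 1.420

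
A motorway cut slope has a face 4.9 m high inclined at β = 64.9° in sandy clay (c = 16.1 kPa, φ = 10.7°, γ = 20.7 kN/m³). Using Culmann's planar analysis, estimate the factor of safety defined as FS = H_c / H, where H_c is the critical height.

H_c = (4c/γ) · sinβ cosφ / [1 − cos(β − φ)]
    = (4·16.1/20.7) · sin64.9°·cos10.7° / [1 − cos54.2°]
    = 3.111 · 0.8898 / 0.4150 = 6.67 m
FS = H_c / H = 6.67 / 4.9 = 1.361

FS = 1.36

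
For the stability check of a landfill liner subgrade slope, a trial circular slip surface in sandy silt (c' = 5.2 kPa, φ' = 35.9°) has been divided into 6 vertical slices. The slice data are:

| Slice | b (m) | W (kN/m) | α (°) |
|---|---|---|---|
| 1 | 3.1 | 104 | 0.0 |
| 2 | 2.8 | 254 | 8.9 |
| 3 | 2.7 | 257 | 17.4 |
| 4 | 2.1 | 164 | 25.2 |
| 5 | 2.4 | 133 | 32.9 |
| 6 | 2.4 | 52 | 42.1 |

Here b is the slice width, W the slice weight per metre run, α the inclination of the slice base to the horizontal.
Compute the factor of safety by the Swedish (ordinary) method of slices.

Ordinary method of slices: FS = Σ[c'·Δl_i + (W_i cosα_i)·tanφ'] / Σ W_i sinα_i, with Δl_i = b_i / cosα_i.
Slice 1: Δl = 3.1/cos0.0° = 3.100 m; N'_1 = 104·cos0.0° = 104.0; c'Δl = 16.12; W sinα = 0.0
Slice 2: Δl = 2.8/cos8.9° = 2.834 m; N'_2 = 254·cos8.9° = 250.9; c'Δl = 14.74; W sinα = 39.3
Slice 3: Δl = 2.7/cos17.4° = 2.829 m; N'_3 = 257·cos17.4° = 245.2; c'Δl = 14.71; W sinα = 76.9
Slice 4: Δl = 2.1/cos25.2° = 2.321 m; N'_4 = 164·cos25.2° = 148.4; c'Δl = 12.07; W sinα = 69.8
Slice 5: Δl = 2.4/cos32.9° = 2.858 m; N'_5 = 133·cos32.9° = 111.7; c'Δl = 14.86; W sinα = 72.2
Slice 6: Δl = 2.4/cos42.1° = 3.235 m; N'_6 = 52·cos42.1° = 38.6; c'Δl = 16.82; W sinα = 34.9
Σc'Δl = 89.3 kN/m; ΣN' = 898.8 kN/m; ΣW sinα = 293.1 kN/m
Resisting = 89.3 + 898.8·tan35.9° = 89.3 + 650.6 = 740.0 kN/m
FS = 740.0 / 293.1 = 2.525

FS = 2.52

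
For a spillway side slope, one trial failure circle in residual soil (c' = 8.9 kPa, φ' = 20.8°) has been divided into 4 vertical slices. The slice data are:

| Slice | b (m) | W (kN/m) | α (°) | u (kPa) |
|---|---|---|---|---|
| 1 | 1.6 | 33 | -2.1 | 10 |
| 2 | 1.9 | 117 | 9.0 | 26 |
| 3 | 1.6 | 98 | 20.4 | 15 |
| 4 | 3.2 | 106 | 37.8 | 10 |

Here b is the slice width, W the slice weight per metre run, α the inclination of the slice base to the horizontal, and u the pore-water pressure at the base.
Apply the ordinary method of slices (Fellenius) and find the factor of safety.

FS = 1.34

Ordinary method of slices: FS = Σ[c'·Δl_i + (W_i cosα_i − u_i·Δl_i)·tanφ'] / Σ W_i sinα_i, with Δl_i = b_i / cosα_i.
Slice 1: Δl = 1.6/cos(-2.1°) = 1.601 m; N'_1 = 33·cos(-2.1°) − 10·1.601 = 17.0; c'Δl = 14.25; W sinα = -1.2
Slice 2: Δl = 1.9/cos9.0° = 1.924 m; N'_2 = 117·cos9.0° − 26·1.924 = 65.5; c'Δl = 17.12; W sinα = 18.3
Slice 3: Δl = 1.6/cos20.4° = 1.707 m; N'_3 = 98·cos20.4° − 15·1.707 = 66.2; c'Δl = 15.19; W sinα = 34.2
Slice 4: Δl = 3.2/cos37.8° = 4.050 m; N'_4 = 106·cos37.8° − 10·4.050 = 43.3; c'Δl = 36.04; W sinα = 65.0
Σc'Δl = 82.6 kN/m; ΣN' = 192.0 kN/m; ΣW sinα = 116.2 kN/m
Resisting = 82.6 + 192.0·tan20.8° = 82.6 + 72.9 = 155.5 kN/m
FS = 155.5 / 116.2 = 1.338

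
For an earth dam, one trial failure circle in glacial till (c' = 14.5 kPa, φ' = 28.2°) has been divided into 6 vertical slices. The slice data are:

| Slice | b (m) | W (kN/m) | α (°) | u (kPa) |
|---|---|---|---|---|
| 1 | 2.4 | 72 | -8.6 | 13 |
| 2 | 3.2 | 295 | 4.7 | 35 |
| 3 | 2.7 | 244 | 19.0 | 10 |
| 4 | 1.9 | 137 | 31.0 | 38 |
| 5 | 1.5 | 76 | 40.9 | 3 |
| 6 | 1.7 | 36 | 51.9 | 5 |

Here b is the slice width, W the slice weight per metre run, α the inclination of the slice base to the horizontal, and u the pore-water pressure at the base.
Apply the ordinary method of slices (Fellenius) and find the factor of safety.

FS = 2.07

Ordinary method of slices: FS = Σ[c'·Δl_i + (W_i cosα_i − u_i·Δl_i)·tanφ'] / Σ W_i sinα_i, with Δl_i = b_i / cosα_i.
Slice 1: Δl = 2.4/cos(-8.6°) = 2.427 m; N'_1 = 72·cos(-8.6°) − 13·2.427 = 39.6; c'Δl = 35.20; W sinα = -10.8
Slice 2: Δl = 3.2/cos4.7° = 3.211 m; N'_2 = 295·cos4.7° − 35·3.211 = 181.6; c'Δl = 46.56; W sinα = 24.2
Slice 3: Δl = 2.7/cos19.0° = 2.856 m; N'_3 = 244·cos19.0° − 10·2.856 = 202.2; c'Δl = 41.41; W sinα = 79.4
Slice 4: Δl = 1.9/cos31.0° = 2.217 m; N'_4 = 137·cos31.0° − 38·2.217 = 33.2; c'Δl = 32.14; W sinα = 70.6
Slice 5: Δl = 1.5/cos40.9° = 1.985 m; N'_5 = 76·cos40.9° − 3·1.985 = 51.5; c'Δl = 28.78; W sinα = 49.8
Slice 6: Δl = 1.7/cos51.9° = 2.755 m; N'_6 = 36·cos51.9° − 5·2.755 = 8.4; c'Δl = 39.95; W sinα = 28.3
Σc'Δl = 224.0 kN/m; ΣN' = 516.5 kN/m; ΣW sinα = 241.5 kN/m
Resisting = 224.0 + 516.5·tan28.2° = 224.0 + 277.0 = 501.0 kN/m
FS = 501.0 / 241.5 = 2.075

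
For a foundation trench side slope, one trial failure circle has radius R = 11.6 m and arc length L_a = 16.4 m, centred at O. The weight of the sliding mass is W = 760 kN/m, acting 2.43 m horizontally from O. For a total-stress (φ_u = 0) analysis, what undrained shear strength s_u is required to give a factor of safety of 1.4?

s_u = 13.6 kPa

FS = s_u·L_a·R / (W·d), so s_u = FS·W·d / (L_a·R).
s_u = 1.4·760·2.43 / (16.40·11.6) = 2585.5 / 190.24 = 13.59 kPa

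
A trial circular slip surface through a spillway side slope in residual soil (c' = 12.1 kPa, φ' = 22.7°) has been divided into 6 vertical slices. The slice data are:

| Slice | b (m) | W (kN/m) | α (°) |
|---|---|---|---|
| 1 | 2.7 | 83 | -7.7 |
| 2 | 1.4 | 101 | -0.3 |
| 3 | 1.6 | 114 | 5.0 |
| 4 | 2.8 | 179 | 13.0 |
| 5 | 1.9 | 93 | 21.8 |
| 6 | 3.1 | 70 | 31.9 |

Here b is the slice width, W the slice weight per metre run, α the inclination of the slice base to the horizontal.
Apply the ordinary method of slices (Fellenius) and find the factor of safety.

Ordinary method of slices: FS = Σ[c'·Δl_i + (W_i cosα_i)·tanφ'] / Σ W_i sinα_i, with Δl_i = b_i / cosα_i.
Slice 1: Δl = 2.7/cos(-7.7°) = 2.725 m; N'_1 = 83·cos(-7.7°) = 82.3; c'Δl = 32.97; W sinα = -11.1
Slice 2: Δl = 1.4/cos(-0.3°) = 1.400 m; N'_2 = 101·cos(-0.3°) = 101.0; c'Δl = 16.94; W sinα = -0.5
Slice 3: Δl = 1.6/cos5.0° = 1.606 m; N'_3 = 114·cos5.0° = 113.6; c'Δl = 19.43; W sinα = 9.9
Slice 4: Δl = 2.8/cos13.0° = 2.874 m; N'_4 = 179·cos13.0° = 174.4; c'Δl = 34.77; W sinα = 40.3
Slice 5: Δl = 1.9/cos21.8° = 2.046 m; N'_5 = 93·cos21.8° = 86.3; c'Δl = 24.76; W sinα = 34.5
Slice 6: Δl = 3.1/cos31.9° = 3.651 m; N'_6 = 70·cos31.9° = 59.4; c'Δl = 44.18; W sinα = 37.0
Σc'Δl = 173.1 kN/m; ΣN' = 617.0 kN/m; ΣW sinα = 110.1 kN/m
Resisting = 173.1 + 617.0·tan22.7° = 173.1 + 258.1 = 431.2 kN/m
FS = 431.2 / 110.1 = 3.917

FS = 3.92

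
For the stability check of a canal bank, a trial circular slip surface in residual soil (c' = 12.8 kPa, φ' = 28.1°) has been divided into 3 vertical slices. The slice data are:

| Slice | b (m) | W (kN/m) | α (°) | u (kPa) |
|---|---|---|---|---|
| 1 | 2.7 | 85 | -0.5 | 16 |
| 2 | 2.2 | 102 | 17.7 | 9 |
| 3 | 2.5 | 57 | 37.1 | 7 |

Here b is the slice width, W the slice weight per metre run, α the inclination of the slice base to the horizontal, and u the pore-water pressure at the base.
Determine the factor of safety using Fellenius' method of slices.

FS = 2.78

Ordinary method of slices: FS = Σ[c'·Δl_i + (W_i cosα_i − u_i·Δl_i)·tanφ'] / Σ W_i sinα_i, with Δl_i = b_i / cosα_i.
Slice 1: Δl = 2.7/cos(-0.5°) = 2.700 m; N'_1 = 85·cos(-0.5°) − 16·2.700 = 41.8; c'Δl = 34.56; W sinα = -0.7
Slice 2: Δl = 2.2/cos17.7° = 2.309 m; N'_2 = 102·cos17.7° − 9·2.309 = 76.4; c'Δl = 29.56; W sinα = 31.0
Slice 3: Δl = 2.5/cos37.1° = 3.134 m; N'_3 = 57·cos37.1° − 7·3.134 = 23.5; c'Δl = 40.12; W sinα = 34.4
Σc'Δl = 104.2 kN/m; ΣN' = 141.7 kN/m; ΣW sinα = 64.7 kN/m
Resisting = 104.2 + 141.7·tan28.1° = 104.2 + 75.7 = 179.9 kN/m
FS = 179.9 / 64.7 = 2.783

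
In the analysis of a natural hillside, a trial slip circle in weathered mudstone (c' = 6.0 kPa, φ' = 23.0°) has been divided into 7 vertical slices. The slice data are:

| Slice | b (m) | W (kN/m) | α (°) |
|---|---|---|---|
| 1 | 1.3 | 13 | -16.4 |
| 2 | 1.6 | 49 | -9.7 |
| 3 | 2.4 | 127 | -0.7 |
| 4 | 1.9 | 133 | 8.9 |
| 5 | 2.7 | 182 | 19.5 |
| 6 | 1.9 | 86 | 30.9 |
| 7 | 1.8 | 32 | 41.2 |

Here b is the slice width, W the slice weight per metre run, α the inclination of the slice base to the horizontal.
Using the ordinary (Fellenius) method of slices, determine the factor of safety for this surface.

FS = 2.54

Ordinary method of slices: FS = Σ[c'·Δl_i + (W_i cosα_i)·tanφ'] / Σ W_i sinα_i, with Δl_i = b_i / cosα_i.
Slice 1: Δl = 1.3/cos(-16.4°) = 1.355 m; N'_1 = 13·cos(-16.4°) = 12.5; c'Δl = 8.13; W sinα = -3.7
Slice 2: Δl = 1.6/cos(-9.7°) = 1.623 m; N'_2 = 49·cos(-9.7°) = 48.3; c'Δl = 9.74; W sinα = -8.3
Slice 3: Δl = 2.4/cos(-0.7°) = 2.400 m; N'_3 = 127·cos(-0.7°) = 127.0; c'Δl = 14.40; W sinα = -1.6
Slice 4: Δl = 1.9/cos8.9° = 1.923 m; N'_4 = 133·cos8.9° = 131.4; c'Δl = 11.54; W sinα = 20.6
Slice 5: Δl = 2.7/cos19.5° = 2.864 m; N'_5 = 182·cos19.5° = 171.6; c'Δl = 17.19; W sinα = 60.8
Slice 6: Δl = 1.9/cos30.9° = 2.214 m; N'_6 = 86·cos30.9° = 73.8; c'Δl = 13.29; W sinα = 44.2
Slice 7: Δl = 1.8/cos41.2° = 2.392 m; N'_7 = 32·cos41.2° = 24.1; c'Δl = 14.35; W sinα = 21.1
Σc'Δl = 88.6 kN/m; ΣN' = 588.6 kN/m; ΣW sinα = 133.1 kN/m
Resisting = 88.6 + 588.6·tan23.0° = 88.6 + 249.8 = 338.5 kN/m
FS = 338.5 / 133.1 = 2.543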